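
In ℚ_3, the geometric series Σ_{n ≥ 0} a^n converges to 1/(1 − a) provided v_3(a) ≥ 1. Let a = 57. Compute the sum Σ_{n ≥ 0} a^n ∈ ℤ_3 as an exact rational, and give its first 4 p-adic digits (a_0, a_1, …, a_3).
Σ a^n = 1/(1 − a) = -1/56;  first 4 digits = (1, 1, 1, 0)

v_3(a) = 1 ≥ 1, so the series converges in ℤ_3 to 1/(1 − a) = 1/(1 − 57) = -1/56. Expand this rational in ℤ_3: compute digits iteratively via d_i = x_i mod 3, x_{i+1} = (x_i − d_i)/3. The first 4 digits are (1, 1, 1, 0).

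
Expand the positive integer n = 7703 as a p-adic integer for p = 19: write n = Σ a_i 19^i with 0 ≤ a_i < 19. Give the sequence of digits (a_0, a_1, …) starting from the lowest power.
(a_0, a_1, …) = (8, 6, 2, 1)

Repeated division by 19 gives the digits low-to-high: 7703 = 8 + 6·19^1 + 2·19^2 + 1·19^3. Digit sequence: (8, 6, 2, 1).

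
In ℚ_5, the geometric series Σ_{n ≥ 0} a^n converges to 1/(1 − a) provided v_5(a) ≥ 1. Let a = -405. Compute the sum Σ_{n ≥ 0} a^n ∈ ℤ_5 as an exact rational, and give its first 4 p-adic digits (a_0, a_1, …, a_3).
Σ a^n = 1/(1 − a) = 1/406;  first 4 digits = (1, 4, 4, 2)

v_5(a) = 1 ≥ 1, so the series converges in ℤ_5 to 1/(1 − a) = 1/(1 − (-405)) = 1/406. Expand this rational in ℤ_5: compute digits iteratively via d_i = x_i mod 5, x_{i+1} = (x_i − d_i)/5. The first 4 digits are (1, 4, 4, 2).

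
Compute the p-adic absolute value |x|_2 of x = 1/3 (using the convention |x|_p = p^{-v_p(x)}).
|1/3|_2 = 1

Step 1 — compute v_2(x) by factoring powers of 2 out of the numerator and denominator: v_2(1/3) = 0. Step 2 — apply |x|_p = p^{-v_p(x)} = 2^{0} = 1.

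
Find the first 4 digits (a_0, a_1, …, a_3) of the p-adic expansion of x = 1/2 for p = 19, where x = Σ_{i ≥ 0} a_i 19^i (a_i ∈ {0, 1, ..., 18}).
(a_0, …, a_3) = (10, 9, 9, 9)

v_19(1/2) = 0 (numerator and denominator both coprime to 19), so x ∈ ℤ_19^×. Compute digits iteratively via a_i = x_i mod 19, x_{i+1} = (x_i − a_i)/19, with x_0 = x:
  x_0 = 1/2;  a_0 = 10;  x_1 = (x_0 − 10)/19 = -1/2
  x_1 = -1/2;  a_1 = 9;  x_2 = (x_1 − 9)/19 = -1/2
  x_2 = -1/2;  a_2 = 9;  x_3 = (x_2 − 9)/19 = -1/2
  x_3 = -1/2;  a_3 = 9;  x_4 = (x_3 − 9)/19 = -1/2
Digits: (10, 9, 9, 9).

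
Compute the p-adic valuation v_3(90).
v_3(90) = 2

v_3(n) is the largest exponent k such that 3^k divides n. Factor out: 90 = 3^2 · 10. (Sign doesn't affect v_p.) So v_3(90) = 2.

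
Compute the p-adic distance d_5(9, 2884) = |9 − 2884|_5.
d_5(9, 2884) = 1/125

Step 1 — x − y = 9 − 2884 = -2875. Step 2 — v_5(-2875) = 3 (factor: -2875 = −(5^3 · 23); the sign does not affect v_p). Step 3 — |x − y|_5 = 5^{-3} = 1/125.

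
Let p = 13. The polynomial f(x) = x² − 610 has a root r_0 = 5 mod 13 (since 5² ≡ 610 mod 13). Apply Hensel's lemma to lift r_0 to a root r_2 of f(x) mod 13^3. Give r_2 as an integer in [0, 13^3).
r_2 = 655 (mod 2197)

Hensel's recurrence: r_{i+1} = r_i − f(r_i)·(f′(r_i))^{-1} mod 13^{i+2}, with f′(x) = 2x. Iterate:
  r_0 = 5 (mod 13)
  r_1 = 148 (mod 169)
  r_2 = 655 (mod 2197)
Final: r_2 = 655, and one checks f(r_2) ≡ 0 mod 13^3.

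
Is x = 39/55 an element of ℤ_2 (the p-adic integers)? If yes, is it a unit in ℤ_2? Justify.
x ∈ ℤ_2^× (unit); v_2(x) = 0

ℤ_2 = {x ∈ ℚ_2 : v_2(x) ≥ 0} and ℤ_2^× = {x ∈ ℤ_2 : v_2(x) = 0}. Here v_2(39/55) = v_2(num) − v_2(den) = 0; compare against these criteria.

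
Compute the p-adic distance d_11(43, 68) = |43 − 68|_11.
d_11(43, 68) = 1

Step 1 — x − y = 43 − 68 = -25. Step 2 — v_11(-25) = 0 (factor: -25 = −(11^0 · 25); the sign does not affect v_p). Step 3 — |x − y|_11 = 11^{0} = 1.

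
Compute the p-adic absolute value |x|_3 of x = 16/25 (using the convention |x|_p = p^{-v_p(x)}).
|16/25|_3 = 1

Step 1 — compute v_3(x) by factoring powers of 3 out of the numerator and denominator: v_3(16/25) = 0. Step 2 — apply |x|_p = p^{-v_p(x)} = 3^{0} = 1.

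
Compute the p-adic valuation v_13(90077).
v_13(90077) = 3

v_13(n) is the largest exponent k such that 13^k divides n. Factor out: 90077 = 13^3 · 41. (Sign doesn't affect v_p.) So v_13(90077) = 3.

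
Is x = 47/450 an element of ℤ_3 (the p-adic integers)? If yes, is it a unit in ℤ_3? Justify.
x ∉ ℤ_3 (v_3(x) = -2 < 0)

ℤ_3 = {x ∈ ℚ_3 : v_3(x) ≥ 0} and ℤ_3^× = {x ∈ ℤ_3 : v_3(x) = 0}. Here v_3(47/450) = v_3(num) − v_3(den) = -2; compare against these criteria.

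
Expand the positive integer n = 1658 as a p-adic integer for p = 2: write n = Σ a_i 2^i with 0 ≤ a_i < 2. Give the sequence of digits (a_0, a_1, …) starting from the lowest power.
(a_0, a_1, …) = (0, 1, 0, 1, 1, 1, 1, 0, 0, 1, 1)

Repeated division by 2 gives the digits low-to-high: 1658 = 1·2^1 + 1·2^3 + 1·2^4 + 1·2^5 + 1·2^6 + 1·2^9 + 1·2^10. Digit sequence: (0, 1, 0, 1, 1, 1, 1, 0, 0, 1, 1).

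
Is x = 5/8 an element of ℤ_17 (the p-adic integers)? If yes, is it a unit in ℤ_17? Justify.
x ∈ ℤ_17^× (unit); v_17(x) = 0

ℤ_17 = {x ∈ ℚ_17 : v_17(x) ≥ 0} and ℤ_17^× = {x ∈ ℤ_17 : v_17(x) = 0}. Here v_17(5/8) = v_17(num) − v_17(den) = 0; compare against these criteria.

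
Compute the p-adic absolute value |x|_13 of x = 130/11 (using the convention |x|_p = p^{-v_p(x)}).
|130/11|_13 = 1/13

Step 1 — compute v_13(x) by factoring powers of 13 out of the numerator and denominator: v_13(130/11) = 1. Step 2 — apply |x|_p = p^{-v_p(x)} = 13^{-1} = 1/13.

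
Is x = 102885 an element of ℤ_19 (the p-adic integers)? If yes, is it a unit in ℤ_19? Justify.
x ∈ ℤ_19 but not a unit; v_19(x) = 3 > 0

ℤ_19 = {x ∈ ℚ_19 : v_19(x) ≥ 0} and ℤ_19^× = {x ∈ ℤ_19 : v_19(x) = 0}. Here v_19(102885) = v_19(num) − v_19(den) = 3; compare against these criteria.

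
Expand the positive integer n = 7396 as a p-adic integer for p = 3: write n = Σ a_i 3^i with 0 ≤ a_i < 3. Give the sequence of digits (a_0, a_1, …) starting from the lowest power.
(a_0, a_1, …) = (1, 2, 2, 0, 1, 0, 1, 0, 1)

Repeated division by 3 gives the digits low-to-high: 7396 = 1 + 2·3^1 + 2·3^2 + 1·3^4 + 1·3^6 + 1·3^8. Digit sequence: (1, 2, 2, 0, 1, 0, 1, 0, 1).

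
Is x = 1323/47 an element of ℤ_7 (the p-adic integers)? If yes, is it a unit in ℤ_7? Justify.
x ∈ ℤ_7 but not a unit; v_7(x) = 2 > 0

ℤ_7 = {x ∈ ℚ_7 : v_7(x) ≥ 0} and ℤ_7^× = {x ∈ ℤ_7 : v_7(x) = 0}. Here v_7(1323/47) = v_7(num) − v_7(den) = 2; compare against these criteria.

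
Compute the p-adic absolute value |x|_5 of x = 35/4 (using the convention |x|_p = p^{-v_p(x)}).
|35/4|_5 = 1/5

Step 1 — compute v_5(x) by factoring powers of 5 out of the numerator and denominator: v_5(35/4) = 1. Step 2 — apply |x|_p = p^{-v_p(x)} = 5^{-1} = 1/5.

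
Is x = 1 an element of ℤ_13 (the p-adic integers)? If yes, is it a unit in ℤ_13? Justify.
x ∈ ℤ_13^× (unit); v_13(x) = 0

ℤ_13 = {x ∈ ℚ_13 : v_13(x) ≥ 0} and ℤ_13^× = {x ∈ ℤ_13 : v_13(x) = 0}. Here v_13(1) = v_13(num) − v_13(den) = 0; compare against these criteria.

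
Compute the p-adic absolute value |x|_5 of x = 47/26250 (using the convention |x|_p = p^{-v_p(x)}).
|47/26250|_5 = 625

Step 1 — compute v_5(x) by factoring powers of 5 out of the numerator and denominator: v_5(47/26250) = -4. Step 2 — apply |x|_p = p^{-v_p(x)} = 5^{4} = 625.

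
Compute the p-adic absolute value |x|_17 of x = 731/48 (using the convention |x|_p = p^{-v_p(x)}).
|731/48|_17 = 1/17

Step 1 — compute v_17(x) by factoring powers of 17 out of the numerator and denominator: v_17(731/48) = 1. Step 2 — apply |x|_p = p^{-v_p(x)} = 17^{-1} = 1/17.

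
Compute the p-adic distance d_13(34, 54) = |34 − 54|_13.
d_13(34, 54) = 1

Step 1 — x − y = 34 − 54 = -20. Step 2 — v_13(-20) = 0 (factor: -20 = −(13^0 · 20); the sign does not affect v_p). Step 3 — |x − y|_13 = 13^{0} = 1.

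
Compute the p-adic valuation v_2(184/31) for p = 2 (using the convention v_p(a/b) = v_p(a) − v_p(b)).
v_2(184/31) = 3

Factor powers of 2 from the numerator and denominator of the reduced fraction: 184 = 2^3 · 23 and 31 = 2^0 · 31. Apply v_p(a/b) = v_p(a) − v_p(b): v_2(184/31) = 3 − 0 = 3.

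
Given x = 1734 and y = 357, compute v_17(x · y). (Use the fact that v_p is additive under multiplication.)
v_17(619038) = 3

v_p(x) = 2 (factor: 1734 = 17^2 · 6); v_p(y) = 1 (factor: 357 = 17^1 · 21). Additivity: v_p(xy) = v_p(x) + v_p(y) = 2 + 1 = 3. (Direct check: xy = 619038 = 17^3 · (126).)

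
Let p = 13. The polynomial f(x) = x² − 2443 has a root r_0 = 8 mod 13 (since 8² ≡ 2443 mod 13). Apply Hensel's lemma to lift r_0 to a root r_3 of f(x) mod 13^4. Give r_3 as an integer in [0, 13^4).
r_3 = 24292 (mod 28561)

Hensel's recurrence: r_{i+1} = r_i − f(r_i)·(f′(r_i))^{-1} mod 13^{i+2}, with f′(x) = 2x. Iterate:
  r_0 = 8 (mod 13)
  r_1 = 125 (mod 169)
  r_2 = 125 (mod 2197)
  r_3 = 24292 (mod 28561)
Final: r_3 = 24292, and one checks f(r_3) ≡ 0 mod 13^4.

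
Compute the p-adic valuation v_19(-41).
v_19(-41) = 0

v_19(n) is the largest exponent k such that 19^k divides n. Factor out: -41 = -19^0 · 41. (Sign doesn't affect v_p.) So v_19(-41) = 0.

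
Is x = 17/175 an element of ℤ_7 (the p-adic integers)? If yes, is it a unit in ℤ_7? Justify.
x ∉ ℤ_7 (v_7(x) = -1 < 0)

ℤ_7 = {x ∈ ℚ_7 : v_7(x) ≥ 0} and ℤ_7^× = {x ∈ ℤ_7 : v_7(x) = 0}. Here v_7(17/175) = v_7(num) − v_7(den) = -1; compare against these criteria.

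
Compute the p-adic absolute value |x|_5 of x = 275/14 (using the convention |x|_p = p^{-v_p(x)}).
|275/14|_5 = 1/25

Step 1 — compute v_5(x) by factoring powers of 5 out of the numerator and denominator: v_5(275/14) = 2. Step 2 — apply |x|_p = p^{-v_p(x)} = 5^{-2} = 1/25.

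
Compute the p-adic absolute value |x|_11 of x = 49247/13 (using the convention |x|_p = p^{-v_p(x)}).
|49247/13|_11 = 1/1331

Step 1 — compute v_11(x) by factoring powers of 11 out of the numerator and denominator: v_11(49247/13) = 3. Step 2 — apply |x|_p = p^{-v_p(x)} = 11^{-3} = 1/1331.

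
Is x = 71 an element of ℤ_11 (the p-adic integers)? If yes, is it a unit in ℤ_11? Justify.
x ∈ ℤ_11^× (unit); v_11(x) = 0

ℤ_11 = {x ∈ ℚ_11 : v_11(x) ≥ 0} and ℤ_11^× = {x ∈ ℤ_11 : v_11(x) = 0}. Here v_11(71) = v_11(num) − v_11(den) = 0; compare against these criteria.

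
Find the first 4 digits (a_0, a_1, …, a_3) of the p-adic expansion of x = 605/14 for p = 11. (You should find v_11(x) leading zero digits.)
(a_0, …, a_3) = (0, 0, 9, 0)

v_11(605/14) = 2, so a_0 = ... = a_1 = 0. Factor out: x = 11^2 · u with u = 5/14 a unit in ℤ_11. Expand u iteratively via a_{v+i} = u_i mod 11, u_{i+1} = (u_i − a_{v+i})/11:
  u_0 = 5/14;  a_2 = 9;  u_1 = (u_0 − 9)/11 = -11/14
  u_1 = -11/14;  a_3 = 0;  u_2 = (u_1 − 0)/11 = -1/14
Digits: (0, 0, 9, 0).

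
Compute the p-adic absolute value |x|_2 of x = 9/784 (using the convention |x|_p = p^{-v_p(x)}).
|9/784|_2 = 16

Step 1 — compute v_2(x) by factoring powers of 2 out of the numerator and denominator: v_2(9/784) = -4. Step 2 — apply |x|_p = p^{-v_p(x)} = 2^{4} = 16.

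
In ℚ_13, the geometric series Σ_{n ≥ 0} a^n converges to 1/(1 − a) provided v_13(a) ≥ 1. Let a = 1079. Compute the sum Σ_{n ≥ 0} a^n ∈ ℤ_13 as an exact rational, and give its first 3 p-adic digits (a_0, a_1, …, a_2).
Σ a^n = 1/(1 − a) = -1/1078;  first 3 digits = (1, 5, 5)

v_13(a) = 1 ≥ 1, so the series converges in ℤ_13 to 1/(1 − a) = 1/(1 − 1079) = -1/1078. Expand this rational in ℤ_13: compute digits iteratively via d_i = x_i mod 13, x_{i+1} = (x_i − d_i)/13. The first 3 digits are (1, 5, 5).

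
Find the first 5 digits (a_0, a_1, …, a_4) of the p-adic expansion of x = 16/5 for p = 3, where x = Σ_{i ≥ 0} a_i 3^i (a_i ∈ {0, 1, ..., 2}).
(a_0, …, a_4) = (2, 1, 1, 2, 1)

v_3(16/5) = 0 (numerator and denominator both coprime to 3), so x ∈ ℤ_3^×. Compute digits iteratively via a_i = x_i mod 3, x_{i+1} = (x_i − a_i)/3, with x_0 = x:
  x_0 = 16/5;  a_0 = 2;  x_1 = (x_0 − 2)/3 = 2/5
  x_1 = 2/5;  a_1 = 1;  x_2 = (x_1 − 1)/3 = -1/5
  x_2 = -1/5;  a_2 = 1;  x_3 = (x_2 − 1)/3 = -2/5
  x_3 = -2/5;  a_3 = 2;  x_4 = (x_3 − 2)/3 = -4/5
  x_4 = -4/5;  a_4 = 1;  x_5 = (x_4 − 1)/3 = -3/5
Digits: (2, 1, 1, 2, 1).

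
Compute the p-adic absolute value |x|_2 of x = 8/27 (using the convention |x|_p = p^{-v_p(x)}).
|8/27|_2 = 1/8

Step 1 — compute v_2(x) by factoring powers of 2 out of the numerator and denominator: v_2(8/27) = 3. Step 2 — apply |x|_p = p^{-v_p(x)} = 2^{-3} = 1/8.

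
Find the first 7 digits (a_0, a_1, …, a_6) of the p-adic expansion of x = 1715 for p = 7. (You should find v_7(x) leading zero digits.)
(a_0, …, a_6) = (0, 0, 0, 5, 0, 0, 0)

v_7(1715) = 3, so a_0 = ... = a_2 = 0. Factor out: x = 7^3 · u with u = 5 a unit in ℤ_7. Expand u iteratively via a_{v+i} = u_i mod 7, u_{i+1} = (u_i − a_{v+i})/7:
  u_0 = 5;  a_3 = 5;  u_1 = (u_0 − 5)/7 = 0
  u_1 = 0;  a_4 = 0;  u_2 = (u_1 − 0)/7 = 0
  u_2 = 0;  a_5 = 0;  u_3 = (u_2 − 0)/7 = 0
  u_3 = 0;  a_6 = 0;  u_4 = (u_3 − 0)/7 = 0
Digits: (0, 0, 0, 5, 0, 0, 0).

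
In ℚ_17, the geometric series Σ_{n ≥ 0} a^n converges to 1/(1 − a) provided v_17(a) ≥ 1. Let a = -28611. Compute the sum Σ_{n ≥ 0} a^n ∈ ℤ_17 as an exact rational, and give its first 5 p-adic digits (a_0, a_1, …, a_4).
Σ a^n = 1/(1 − a) = 1/28612;  first 5 digits = (1, 0, 3, 11, 8)

v_17(a) = 2 ≥ 1, so the series converges in ℤ_17 to 1/(1 − a) = 1/(1 − (-28611)) = 1/28612. Expand this rational in ℤ_17: compute digits iteratively via d_i = x_i mod 17, x_{i+1} = (x_i − d_i)/17. The first 5 digits are (1, 0, 3, 11, 8).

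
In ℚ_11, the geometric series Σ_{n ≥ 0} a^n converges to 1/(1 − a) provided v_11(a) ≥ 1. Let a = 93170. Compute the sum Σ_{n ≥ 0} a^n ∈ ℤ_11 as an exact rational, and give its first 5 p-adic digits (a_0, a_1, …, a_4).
Σ a^n = 1/(1 − a) = -1/93169;  first 5 digits = (1, 0, 0, 4, 6)

v_11(a) = 3 ≥ 1, so the series converges in ℤ_11 to 1/(1 − a) = 1/(1 − 93170) = -1/93169. Expand this rational in ℤ_11: compute digits iteratively via d_i = x_i mod 11, x_{i+1} = (x_i − d_i)/11. The first 5 digits are (1, 0, 0, 4, 6).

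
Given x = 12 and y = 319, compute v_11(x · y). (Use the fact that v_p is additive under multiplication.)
v_11(3828) = 1

v_p(x) = 0 (factor: 12 = 11^0 · 12); v_p(y) = 1 (factor: 319 = 11^1 · 29). Additivity: v_p(xy) = v_p(x) + v_p(y) = 0 + 1 = 1. (Direct check: xy = 3828 = 11^1 · (348).)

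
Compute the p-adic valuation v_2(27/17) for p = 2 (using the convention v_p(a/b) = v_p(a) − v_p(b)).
v_2(27/17) = 0

Factor powers of 2 from the numerator and denominator of the reduced fraction: 27 = 2^0 · 27 and 17 = 2^0 · 17. Apply v_p(a/b) = v_p(a) − v_p(b): v_2(27/17) = 0 − 0 = 0.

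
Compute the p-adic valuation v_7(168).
v_7(168) = 1

v_7(n) is the largest exponent k such that 7^k divides n. Factor out: 168 = 7^1 · 24. (Sign doesn't affect v_p.) So v_7(168) = 1.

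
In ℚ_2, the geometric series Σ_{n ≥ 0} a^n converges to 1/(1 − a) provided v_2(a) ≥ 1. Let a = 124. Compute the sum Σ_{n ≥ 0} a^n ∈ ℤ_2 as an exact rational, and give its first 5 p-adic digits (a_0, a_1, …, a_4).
Σ a^n = 1/(1 − a) = -1/123;  first 5 digits = (1, 0, 1, 1, 0)

v_2(a) = 2 ≥ 1, so the series converges in ℤ_2 to 1/(1 − a) = 1/(1 − 124) = -1/123. Expand this rational in ℤ_2: compute digits iteratively via d_i = x_i mod 2, x_{i+1} = (x_i − d_i)/2. The first 5 digits are (1, 0, 1, 1, 0).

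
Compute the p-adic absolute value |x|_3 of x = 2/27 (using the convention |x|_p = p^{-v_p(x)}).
|2/27|_3 = 27

Step 1 — compute v_3(x) by factoring powers of 3 out of the numerator and denominator: v_3(2/27) = -3. Step 2 — apply |x|_p = p^{-v_p(x)} = 3^{3} = 27.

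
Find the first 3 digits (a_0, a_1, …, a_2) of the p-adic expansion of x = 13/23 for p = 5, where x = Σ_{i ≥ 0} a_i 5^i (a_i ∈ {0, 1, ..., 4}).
(a_0, …, a_2) = (1, 1, 0)

v_5(13/23) = 0 (numerator and denominator both coprime to 5), so x ∈ ℤ_5^×. Compute digits iteratively via a_i = x_i mod 5, x_{i+1} = (x_i − a_i)/5, with x_0 = x:
  x_0 = 13/23;  a_0 = 1;  x_1 = (x_0 − 1)/5 = -2/23
  x_1 = -2/23;  a_1 = 1;  x_2 = (x_1 − 1)/5 = -5/23
  x_2 = -5/23;  a_2 = 0;  x_3 = (x_2 − 0)/5 = -1/23
Digits: (1, 1, 0).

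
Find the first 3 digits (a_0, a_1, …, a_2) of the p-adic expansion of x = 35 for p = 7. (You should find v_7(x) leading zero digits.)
(a_0, …, a_2) = (0, 5, 0)

v_7(35) = 1, so a_0 = ... = a_0 = 0. Factor out: x = 7^1 · u with u = 5 a unit in ℤ_7. Expand u iteratively via a_{v+i} = u_i mod 7, u_{i+1} = (u_i − a_{v+i})/7:
  u_0 = 5;  a_1 = 5;  u_1 = (u_0 − 5)/7 = 0
  u_1 = 0;  a_2 = 0;  u_2 = (u_1 − 0)/7 = 0
Digits: (0, 5, 0).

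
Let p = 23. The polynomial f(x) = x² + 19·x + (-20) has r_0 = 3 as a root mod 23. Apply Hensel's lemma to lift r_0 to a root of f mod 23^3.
r_2 = 12147 (mod 12167)

Hensel: r_{i+1} = r_i − f(r_i)·(f′(r_i))^{-1} mod 23^{i+2}, f′(x) = 2x + 19. Iterate:
  r_0 = 3 (mod 23)
  r_1 = 509 (mod 529)
  r_2 = 12147 (mod 12167)
Final: r = 12147 satisfies f(r) ≡ 0 mod 23^3.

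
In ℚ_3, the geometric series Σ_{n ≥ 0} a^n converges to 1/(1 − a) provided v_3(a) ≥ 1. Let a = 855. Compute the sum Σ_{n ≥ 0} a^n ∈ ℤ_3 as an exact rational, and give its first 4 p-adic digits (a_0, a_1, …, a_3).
Σ a^n = 1/(1 − a) = -1/854;  first 4 digits = (1, 0, 2, 1)

v_3(a) = 2 ≥ 1, so the series converges in ℤ_3 to 1/(1 − a) = 1/(1 − 855) = -1/854. Expand this rational in ℤ_3: compute digits iteratively via d_i = x_i mod 3, x_{i+1} = (x_i − d_i)/3. The first 4 digits are (1, 0, 2, 1).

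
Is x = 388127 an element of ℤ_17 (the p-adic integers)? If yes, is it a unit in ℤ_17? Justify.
x ∈ ℤ_17 but not a unit; v_17(x) = 3 > 0

ℤ_17 = {x ∈ ℚ_17 : v_17(x) ≥ 0} and ℤ_17^× = {x ∈ ℤ_17 : v_17(x) = 0}. Here v_17(388127) = v_17(num) − v_17(den) = 3; compare against these criteria.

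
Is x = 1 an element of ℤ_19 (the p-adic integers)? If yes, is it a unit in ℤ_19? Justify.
x ∈ ℤ_19^× (unit); v_19(x) = 0

ℤ_19 = {x ∈ ℚ_19 : v_19(x) ≥ 0} and ℤ_19^× = {x ∈ ℤ_19 : v_19(x) = 0}. Here v_19(1) = v_19(num) − v_19(den) = 0; compare against these criteria.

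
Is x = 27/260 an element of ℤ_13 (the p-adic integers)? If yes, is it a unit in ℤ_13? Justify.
x ∉ ℤ_13 (v_13(x) = -1 < 0)

ℤ_13 = {x ∈ ℚ_13 : v_13(x) ≥ 0} and ℤ_13^× = {x ∈ ℤ_13 : v_13(x) = 0}. Here v_13(27/260) = v_13(num) − v_13(den) = -1; compare against these criteria.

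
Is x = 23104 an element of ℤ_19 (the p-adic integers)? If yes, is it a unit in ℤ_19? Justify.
x ∈ ℤ_19 but not a unit; v_19(x) = 2 > 0

ℤ_19 = {x ∈ ℚ_19 : v_19(x) ≥ 0} and ℤ_19^× = {x ∈ ℤ_19 : v_19(x) = 0}. Here v_19(23104) = v_19(num) − v_19(den) = 2; compare against these criteria.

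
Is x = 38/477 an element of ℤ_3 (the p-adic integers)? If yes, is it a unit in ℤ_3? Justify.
x ∉ ℤ_3 (v_3(x) = -2 < 0)

ℤ_3 = {x ∈ ℚ_3 : v_3(x) ≥ 0} and ℤ_3^× = {x ∈ ℤ_3 : v_3(x) = 0}. Here v_3(38/477) = v_3(num) − v_3(den) = -2; compare against these criteria.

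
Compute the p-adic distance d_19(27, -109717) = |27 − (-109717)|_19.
d_19(27, -109717) = 1/6859

Step 1 — x − y = 27 − (-109717) = 109744. Step 2 — v_19(109744) = 3 (factor: 109744 = (19^3 · 16); the sign does not affect v_p). Step 3 — |x − y|_19 = 19^{-3} = 1/6859.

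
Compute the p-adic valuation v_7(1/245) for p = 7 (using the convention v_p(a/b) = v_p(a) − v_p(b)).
v_7(1/245) = -2

Factor powers of 7 from the numerator and denominator of the reduced fraction: 1 = 7^0 · 1 and 245 = 7^2 · 5. Apply v_p(a/b) = v_p(a) − v_p(b): v_7(1/245) = 0 − 2 = -2.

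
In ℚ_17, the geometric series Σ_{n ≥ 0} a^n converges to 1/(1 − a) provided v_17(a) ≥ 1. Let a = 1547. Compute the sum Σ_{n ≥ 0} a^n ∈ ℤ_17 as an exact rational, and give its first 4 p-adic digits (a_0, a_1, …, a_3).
Σ a^n = 1/(1 − a) = -1/1546;  first 4 digits = (1, 6, 7, 6)

v_17(a) = 1 ≥ 1, so the series converges in ℤ_17 to 1/(1 − a) = 1/(1 − 1547) = -1/1546. Expand this rational in ℤ_17: compute digits iteratively via d_i = x_i mod 17, x_{i+1} = (x_i − d_i)/17. The first 4 digits are (1, 6, 7, 6).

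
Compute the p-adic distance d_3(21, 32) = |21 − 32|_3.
d_3(21, 32) = 1

Step 1 — x − y = 21 − 32 = -11. Step 2 — v_3(-11) = 0 (factor: -11 = −(3^0 · 11); the sign does not affect v_p). Step 3 — |x − y|_3 = 3^{0} = 1.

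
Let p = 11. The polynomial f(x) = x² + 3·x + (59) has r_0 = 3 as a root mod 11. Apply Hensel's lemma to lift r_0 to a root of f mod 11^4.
r_3 = 828 (mod 14641)

Hensel: r_{i+1} = r_i − f(r_i)·(f′(r_i))^{-1} mod 11^{i+2}, f′(x) = 2x + 3. Iterate:
  r_0 = 3 (mod 11)
  r_1 = 102 (mod 121)
  r_2 = 828 (mod 1331)
  r_3 = 828 (mod 14641)
Final: r = 828 satisfies f(r) ≡ 0 mod 11^4.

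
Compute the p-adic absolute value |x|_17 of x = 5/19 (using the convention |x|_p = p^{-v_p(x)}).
|5/19|_17 = 1

Step 1 — compute v_17(x) by factoring powers of 17 out of the numerator and denominator: v_17(5/19) = 0. Step 2 — apply |x|_p = p^{-v_p(x)} = 17^{0} = 1.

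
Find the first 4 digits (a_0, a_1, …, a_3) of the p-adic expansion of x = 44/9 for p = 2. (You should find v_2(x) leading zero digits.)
(a_0, …, a_3) = (0, 0, 1, 1)

v_2(44/9) = 2, so a_0 = ... = a_1 = 0. Factor out: x = 2^2 · u with u = 11/9 a unit in ℤ_2. Expand u iteratively via a_{v+i} = u_i mod 2, u_{i+1} = (u_i − a_{v+i})/2:
  u_0 = 11/9;  a_2 = 1;  u_1 = (u_0 − 1)/2 = 1/9
  u_1 = 1/9;  a_3 = 1;  u_2 = (u_1 − 1)/2 = -4/9
Digits: (0, 0, 1, 1).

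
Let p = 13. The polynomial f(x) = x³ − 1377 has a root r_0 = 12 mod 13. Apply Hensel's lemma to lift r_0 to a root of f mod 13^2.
r_1 = 64 (mod 169)

Hensel: r_{i+1} = r_i − f(r_i)/f′(r_i) mod 13^{i+2}, where f′(x) = 3x². Iterate:
  r_0 = 12 (mod 13)
  r_1 = 64 (mod 169)
Final: r = 64 with f(r) ≡ 0 mod 13^2.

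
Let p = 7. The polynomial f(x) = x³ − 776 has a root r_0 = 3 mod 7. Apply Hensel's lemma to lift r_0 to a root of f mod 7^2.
r_1 = 38 (mod 49)

Hensel: r_{i+1} = r_i − f(r_i)/f′(r_i) mod 7^{i+2}, where f′(x) = 3x². Iterate:
  r_0 = 3 (mod 7)
  r_1 = 38 (mod 49)
Final: r = 38 with f(r) ≡ 0 mod 7^2.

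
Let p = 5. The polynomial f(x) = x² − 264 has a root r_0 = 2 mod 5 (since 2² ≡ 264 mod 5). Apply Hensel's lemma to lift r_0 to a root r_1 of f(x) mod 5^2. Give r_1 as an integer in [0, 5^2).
r_1 = 17 (mod 25)

Hensel's recurrence: r_{i+1} = r_i − f(r_i)·(f′(r_i))^{-1} mod 5^{i+2}, with f′(x) = 2x. Iterate:
  r_0 = 2 (mod 5)
  r_1 = 17 (mod 25)
Final: r_1 = 17, and one checks f(r_1) ≡ 0 mod 5^2.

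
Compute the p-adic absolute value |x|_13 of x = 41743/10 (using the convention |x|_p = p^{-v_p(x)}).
|41743/10|_13 = 1/2197

Step 1 — compute v_13(x) by factoring powers of 13 out of the numerator and denominator: v_13(41743/10) = 3. Step 2 — apply |x|_p = p^{-v_p(x)} = 13^{-3} = 1/2197.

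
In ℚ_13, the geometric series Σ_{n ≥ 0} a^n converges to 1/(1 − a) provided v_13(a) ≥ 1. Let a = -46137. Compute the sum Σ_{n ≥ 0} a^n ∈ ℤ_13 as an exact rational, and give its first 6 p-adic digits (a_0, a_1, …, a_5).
Σ a^n = 1/(1 − a) = 1/46138;  first 6 digits = (1, 0, 0, 5, 11, 12)

v_13(a) = 3 ≥ 1, so the series converges in ℤ_13 to 1/(1 − a) = 1/(1 − (-46137)) = 1/46138. Expand this rational in ℤ_13: compute digits iteratively via d_i = x_i mod 13, x_{i+1} = (x_i − d_i)/13. The first 6 digits are (1, 0, 0, 5, 11, 12).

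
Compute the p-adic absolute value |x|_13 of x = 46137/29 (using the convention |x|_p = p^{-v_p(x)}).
|46137/29|_13 = 1/2197

Step 1 — compute v_13(x) by factoring powers of 13 out of the numerator and denominator: v_13(46137/29) = 3. Step 2 — apply |x|_p = p^{-v_p(x)} = 13^{-3} = 1/2197.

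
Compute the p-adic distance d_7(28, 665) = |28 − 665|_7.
d_7(28, 665) = 1/49

Step 1 — x − y = 28 − 665 = -637. Step 2 — v_7(-637) = 2 (factor: -637 = −(7^2 · 13); the sign does not affect v_p). Step 3 — |x − y|_7 = 7^{-2} = 1/49.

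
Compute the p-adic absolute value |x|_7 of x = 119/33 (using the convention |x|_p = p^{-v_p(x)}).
|119/33|_7 = 1/7

Step 1 — compute v_7(x) by factoring powers of 7 out of the numerator and denominator: v_7(119/33) = 1. Step 2 — apply |x|_p = p^{-v_p(x)} = 7^{-1} = 1/7.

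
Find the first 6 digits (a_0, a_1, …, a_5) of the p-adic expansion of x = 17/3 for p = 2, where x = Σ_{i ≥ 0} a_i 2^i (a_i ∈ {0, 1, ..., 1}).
(a_0, …, a_5) = (1, 1, 0, 1, 1, 0)

v_2(17/3) = 0 (numerator and denominator both coprime to 2), so x ∈ ℤ_2^×. Compute digits iteratively via a_i = x_i mod 2, x_{i+1} = (x_i − a_i)/2, with x_0 = x:
  x_0 = 17/3;  a_0 = 1;  x_1 = (x_0 − 1)/2 = 7/3
  x_1 = 7/3;  a_1 = 1;  x_2 = (x_1 − 1)/2 = 2/3
  x_2 = 2/3;  a_2 = 0;  x_3 = (x_2 − 0)/2 = 1/3
  x_3 = 1/3;  a_3 = 1;  x_4 = (x_3 − 1)/2 = -1/3
  x_4 = -1/3;  a_4 = 1;  x_5 = (x_4 − 1)/2 = -2/3
  x_5 = -2/3;  a_5 = 0;  x_6 = (x_5 − 0)/2 = -1/3
Digits: (1, 1, 0, 1, 1, 0).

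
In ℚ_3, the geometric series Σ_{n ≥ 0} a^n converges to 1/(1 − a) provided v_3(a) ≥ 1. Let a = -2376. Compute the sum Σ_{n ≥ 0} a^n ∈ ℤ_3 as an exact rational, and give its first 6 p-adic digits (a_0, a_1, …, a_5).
Σ a^n = 1/(1 − a) = 1/2377;  first 6 digits = (1, 0, 0, 2, 0, 2)

v_3(a) = 3 ≥ 1, so the series converges in ℤ_3 to 1/(1 − a) = 1/(1 − (-2376)) = 1/2377. Expand this rational in ℤ_3: compute digits iteratively via d_i = x_i mod 3, x_{i+1} = (x_i − d_i)/3. The first 6 digits are (1, 0, 0, 2, 0, 2).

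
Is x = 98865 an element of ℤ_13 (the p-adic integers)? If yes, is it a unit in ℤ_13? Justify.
x ∈ ℤ_13 but not a unit; v_13(x) = 3 > 0

ℤ_13 = {x ∈ ℚ_13 : v_13(x) ≥ 0} and ℤ_13^× = {x ∈ ℤ_13 : v_13(x) = 0}. Here v_13(98865) = v_13(num) − v_13(den) = 3; compare against these criteria.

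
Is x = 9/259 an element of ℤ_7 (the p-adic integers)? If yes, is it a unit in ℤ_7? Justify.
x ∉ ℤ_7 (v_7(x) = -1 < 0)

ℤ_7 = {x ∈ ℚ_7 : v_7(x) ≥ 0} and ℤ_7^× = {x ∈ ℤ_7 : v_7(x) = 0}. Here v_7(9/259) = v_7(num) − v_7(den) = -1; compare against these criteria.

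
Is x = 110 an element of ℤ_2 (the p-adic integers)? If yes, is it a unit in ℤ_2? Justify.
x ∈ ℤ_2 but not a unit; v_2(x) = 1 > 0

ℤ_2 = {x ∈ ℚ_2 : v_2(x) ≥ 0} and ℤ_2^× = {x ∈ ℤ_2 : v_2(x) = 0}. Here v_2(110) = v_2(num) − v_2(den) = 1; compare against these criteria.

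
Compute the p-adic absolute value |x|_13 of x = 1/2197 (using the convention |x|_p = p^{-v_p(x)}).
|1/2197|_13 = 2197

Step 1 — compute v_13(x) by factoring powers of 13 out of the numerator and denominator: v_13(1/2197) = -3. Step 2 — apply |x|_p = p^{-v_p(x)} = 13^{3} = 2197.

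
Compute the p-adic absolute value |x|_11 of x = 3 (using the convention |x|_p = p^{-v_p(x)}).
|3|_11 = 1

Step 1 — compute v_11(x) by factoring powers of 11 out of the numerator and denominator: v_11(3) = 0. Step 2 — apply |x|_p = p^{-v_p(x)} = 11^{0} = 1.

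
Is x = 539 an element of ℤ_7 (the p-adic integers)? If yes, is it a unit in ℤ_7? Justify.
x ∈ ℤ_7 but not a unit; v_7(x) = 2 > 0

ℤ_7 = {x ∈ ℚ_7 : v_7(x) ≥ 0} and ℤ_7^× = {x ∈ ℤ_7 : v_7(x) = 0}. Here v_7(539) = v_7(num) − v_7(den) = 2; compare against these criteria.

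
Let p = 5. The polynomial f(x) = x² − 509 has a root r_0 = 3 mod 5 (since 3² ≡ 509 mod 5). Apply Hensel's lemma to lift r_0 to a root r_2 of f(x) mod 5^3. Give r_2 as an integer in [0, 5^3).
r_2 = 3 (mod 125)

Hensel's recurrence: r_{i+1} = r_i − f(r_i)·(f′(r_i))^{-1} mod 5^{i+2}, with f′(x) = 2x. Iterate:
  r_0 = 3 (mod 5)
  r_1 = 3 (mod 25)
  r_2 = 3 (mod 125)
Final: r_2 = 3, and one checks f(r_2) ≡ 0 mod 5^3.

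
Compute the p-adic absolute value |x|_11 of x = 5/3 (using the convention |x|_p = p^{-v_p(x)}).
|5/3|_11 = 1

Step 1 — compute v_11(x) by factoring powers of 11 out of the numerator and denominator: v_11(5/3) = 0. Step 2 — apply |x|_p = p^{-v_p(x)} = 11^{0} = 1.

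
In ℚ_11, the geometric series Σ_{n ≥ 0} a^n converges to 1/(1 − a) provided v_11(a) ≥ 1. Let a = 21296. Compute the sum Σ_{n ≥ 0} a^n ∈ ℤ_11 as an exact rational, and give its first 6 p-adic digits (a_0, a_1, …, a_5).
Σ a^n = 1/(1 − a) = -1/21295;  first 6 digits = (1, 0, 0, 5, 1, 0)

v_11(a) = 3 ≥ 1, so the series converges in ℤ_11 to 1/(1 − a) = 1/(1 − 21296) = -1/21295. Expand this rational in ℤ_11: compute digits iteratively via d_i = x_i mod 11, x_{i+1} = (x_i − d_i)/11. The first 6 digits are (1, 0, 0, 5, 1, 0).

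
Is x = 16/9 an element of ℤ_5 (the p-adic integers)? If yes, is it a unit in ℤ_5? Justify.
x ∈ ℤ_5^× (unit); v_5(x) = 0

ℤ_5 = {x ∈ ℚ_5 : v_5(x) ≥ 0} and ℤ_5^× = {x ∈ ℤ_5 : v_5(x) = 0}. Here v_5(16/9) = v_5(num) − v_5(den) = 0; compare against these criteria.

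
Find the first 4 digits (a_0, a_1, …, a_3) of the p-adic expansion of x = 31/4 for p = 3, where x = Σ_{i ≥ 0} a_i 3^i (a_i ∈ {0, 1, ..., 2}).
(a_0, …, a_3) = (1, 0, 0, 1)

v_3(31/4) = 0 (numerator and denominator both coprime to 3), so x ∈ ℤ_3^×. Compute digits iteratively via a_i = x_i mod 3, x_{i+1} = (x_i − a_i)/3, with x_0 = x:
  x_0 = 31/4;  a_0 = 1;  x_1 = (x_0 − 1)/3 = 9/4
  x_1 = 9/4;  a_1 = 0;  x_2 = (x_1 − 0)/3 = 3/4
  x_2 = 3/4;  a_2 = 0;  x_3 = (x_2 − 0)/3 = 1/4
  x_3 = 1/4;  a_3 = 1;  x_4 = (x_3 − 1)/3 = -1/4
Digits: (1, 0, 0, 1).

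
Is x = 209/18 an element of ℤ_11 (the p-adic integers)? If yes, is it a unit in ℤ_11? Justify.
x ∈ ℤ_11 but not a unit; v_11(x) = 1 > 0

ℤ_11 = {x ∈ ℚ_11 : v_11(x) ≥ 0} and ℤ_11^× = {x ∈ ℤ_11 : v_11(x) = 0}. Here v_11(209/18) = v_11(num) − v_11(den) = 1; compare against these criteria.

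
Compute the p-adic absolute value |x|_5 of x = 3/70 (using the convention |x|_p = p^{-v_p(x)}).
|3/70|_5 = 5

Step 1 — compute v_5(x) by factoring powers of 5 out of the numerator and denominator: v_5(3/70) = -1. Step 2 — apply |x|_p = p^{-v_p(x)} = 5^{1} = 5.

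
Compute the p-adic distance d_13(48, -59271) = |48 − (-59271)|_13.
d_13(48, -59271) = 1/2197

Step 1 — x − y = 48 − (-59271) = 59319. Step 2 — v_13(59319) = 3 (factor: 59319 = (13^3 · 27); the sign does not affect v_p). Step 3 — |x − y|_13 = 13^{-3} = 1/2197.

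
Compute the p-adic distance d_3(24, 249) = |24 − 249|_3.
d_3(24, 249) = 1/9

Step 1 — x − y = 24 − 249 = -225. Step 2 — v_3(-225) = 2 (factor: -225 = −(3^2 · 25); the sign does not affect v_p). Step 3 — |x − y|_3 = 3^{-2} = 1/9.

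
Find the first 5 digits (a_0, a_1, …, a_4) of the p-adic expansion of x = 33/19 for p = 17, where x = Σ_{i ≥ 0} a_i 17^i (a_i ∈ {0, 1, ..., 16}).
(a_0, …, a_4) = (8, 5, 14, 9, 3)

v_17(33/19) = 0 (numerator and denominator both coprime to 17), so x ∈ ℤ_17^×. Compute digits iteratively via a_i = x_i mod 17, x_{i+1} = (x_i − a_i)/17, with x_0 = x:
  x_0 = 33/19;  a_0 = 8;  x_1 = (x_0 − 8)/17 = -7/19
  x_1 = -7/19;  a_1 = 5;  x_2 = (x_1 − 5)/17 = -6/19
  x_2 = -6/19;  a_2 = 14;  x_3 = (x_2 − 14)/17 = -16/19
  x_3 = -16/19;  a_3 = 9;  x_4 = (x_3 − 9)/17 = -11/19
  x_4 = -11/19;  a_4 = 3;  x_5 = (x_4 − 3)/17 = -4/19
Digits: (8, 5, 14, 9, 3).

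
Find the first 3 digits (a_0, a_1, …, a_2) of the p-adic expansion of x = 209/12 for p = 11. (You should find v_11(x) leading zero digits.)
(a_0, …, a_2) = (0, 8, 4)

v_11(209/12) = 1, so a_0 = ... = a_0 = 0. Factor out: x = 11^1 · u with u = 19/12 a unit in ℤ_11. Expand u iteratively via a_{v+i} = u_i mod 11, u_{i+1} = (u_i − a_{v+i})/11:
  u_0 = 19/12;  a_1 = 8;  u_1 = (u_0 − 8)/11 = -7/12
  u_1 = -7/12;  a_2 = 4;  u_2 = (u_1 − 4)/11 = -5/12
Digits: (0, 8, 4).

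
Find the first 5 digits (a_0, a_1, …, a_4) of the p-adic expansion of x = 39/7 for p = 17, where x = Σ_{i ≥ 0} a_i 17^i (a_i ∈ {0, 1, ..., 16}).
(a_0, …, a_4) = (8, 12, 9, 14, 4)

v_17(39/7) = 0 (numerator and denominator both coprime to 17), so x ∈ ℤ_17^×. Compute digits iteratively via a_i = x_i mod 17, x_{i+1} = (x_i − a_i)/17, with x_0 = x:
  x_0 = 39/7;  a_0 = 8;  x_1 = (x_0 − 8)/17 = -1/7
  x_1 = -1/7;  a_1 = 12;  x_2 = (x_1 − 12)/17 = -5/7
  x_2 = -5/7;  a_2 = 9;  x_3 = (x_2 − 9)/17 = -4/7
  x_3 = -4/7;  a_3 = 14;  x_4 = (x_3 − 14)/17 = -6/7
  x_4 = -6/7;  a_4 = 4;  x_5 = (x_4 − 4)/17 = -2/7
Digits: (8, 12, 9, 14, 4).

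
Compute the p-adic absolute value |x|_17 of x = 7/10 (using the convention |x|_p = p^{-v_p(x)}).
|7/10|_17 = 1

Step 1 — compute v_17(x) by factoring powers of 17 out of the numerator and denominator: v_17(7/10) = 0. Step 2 — apply |x|_p = p^{-v_p(x)} = 17^{0} = 1.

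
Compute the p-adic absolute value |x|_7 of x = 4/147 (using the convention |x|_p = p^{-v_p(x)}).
|4/147|_7 = 49

Step 1 — compute v_7(x) by factoring powers of 7 out of the numerator and denominator: v_7(4/147) = -2. Step 2 — apply |x|_p = p^{-v_p(x)} = 7^{2} = 49.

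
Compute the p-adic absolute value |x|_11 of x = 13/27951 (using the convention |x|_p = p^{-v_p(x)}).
|13/27951|_11 = 1331

Step 1 — compute v_11(x) by factoring powers of 11 out of the numerator and denominator: v_11(13/27951) = -3. Step 2 — apply |x|_p = p^{-v_p(x)} = 11^{3} = 1331.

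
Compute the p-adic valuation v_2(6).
v_2(6) = 1

v_2(n) is the largest exponent k such that 2^k divides n. Factor out: 6 = 2^1 · 3. (Sign doesn't affect v_p.) So v_2(6) = 1.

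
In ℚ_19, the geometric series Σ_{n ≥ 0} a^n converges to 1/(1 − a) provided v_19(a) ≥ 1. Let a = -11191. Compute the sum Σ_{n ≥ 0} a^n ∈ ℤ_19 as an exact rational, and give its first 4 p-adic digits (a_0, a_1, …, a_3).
Σ a^n = 1/(1 − a) = 1/11192;  first 4 digits = (1, 0, 7, 17)

v_19(a) = 2 ≥ 1, so the series converges in ℤ_19 to 1/(1 − a) = 1/(1 − (-11191)) = 1/11192. Expand this rational in ℤ_19: compute digits iteratively via d_i = x_i mod 19, x_{i+1} = (x_i − d_i)/19. The first 4 digits are (1, 0, 7, 17).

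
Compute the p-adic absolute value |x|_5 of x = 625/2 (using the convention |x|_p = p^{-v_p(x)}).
|625/2|_5 = 1/625

Step 1 — compute v_5(x) by factoring powers of 5 out of the numerator and denominator: v_5(625/2) = 4. Step 2 — apply |x|_p = p^{-v_p(x)} = 5^{-4} = 1/625.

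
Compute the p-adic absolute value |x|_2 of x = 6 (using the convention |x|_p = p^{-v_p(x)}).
|6|_2 = 1/2

Step 1 — compute v_2(x) by factoring powers of 2 out of the numerator and denominator: v_2(6) = 1. Step 2 — apply |x|_p = p^{-v_p(x)} = 2^{-1} = 1/2.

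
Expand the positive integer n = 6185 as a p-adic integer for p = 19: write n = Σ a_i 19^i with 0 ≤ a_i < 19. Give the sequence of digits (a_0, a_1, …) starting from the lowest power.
(a_0, a_1, …) = (10, 2, 17)

Repeated division by 19 gives the digits low-to-high: 6185 = 10 + 2·19^1 + 17·19^2. Digit sequence: (10, 2, 17).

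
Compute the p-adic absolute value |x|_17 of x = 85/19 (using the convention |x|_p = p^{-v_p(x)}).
|85/19|_17 = 1/17

Step 1 — compute v_17(x) by factoring powers of 17 out of the numerator and denominator: v_17(85/19) = 1. Step 2 — apply |x|_p = p^{-v_p(x)} = 17^{-1} = 1/17.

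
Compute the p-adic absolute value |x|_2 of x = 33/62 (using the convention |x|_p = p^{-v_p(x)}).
|33/62|_2 = 2

Step 1 — compute v_2(x) by factoring powers of 2 out of the numerator and denominator: v_2(33/62) = -1. Step 2 — apply |x|_p = p^{-v_p(x)} = 2^{1} = 2.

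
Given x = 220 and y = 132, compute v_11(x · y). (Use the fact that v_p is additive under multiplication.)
v_11(29040) = 2

v_p(x) = 1 (factor: 220 = 11^1 · 20); v_p(y) = 1 (factor: 132 = 11^1 · 12). Additivity: v_p(xy) = v_p(x) + v_p(y) = 1 + 1 = 2. (Direct check: xy = 29040 = 11^2 · (240).)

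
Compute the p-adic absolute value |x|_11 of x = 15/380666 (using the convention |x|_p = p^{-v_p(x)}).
|15/380666|_11 = 14641

Step 1 — compute v_11(x) by factoring powers of 11 out of the numerator and denominator: v_11(15/380666) = -4. Step 2 — apply |x|_p = p^{-v_p(x)} = 11^{4} = 14641.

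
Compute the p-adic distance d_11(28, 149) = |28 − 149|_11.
d_11(28, 149) = 1/121

Step 1 — x − y = 28 − 149 = -121. Step 2 — v_11(-121) = 2 (factor: -121 = −(11^2 · 1); the sign does not affect v_p). Step 3 — |x − y|_11 = 11^{-2} = 1/121.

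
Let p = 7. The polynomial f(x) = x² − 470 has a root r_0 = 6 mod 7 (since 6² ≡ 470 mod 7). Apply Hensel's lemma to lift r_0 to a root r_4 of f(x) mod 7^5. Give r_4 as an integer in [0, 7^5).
r_4 = 12382 (mod 16807)

Hensel's recurrence: r_{i+1} = r_i − f(r_i)·(f′(r_i))^{-1} mod 7^{i+2}, with f′(x) = 2x. Iterate:
  r_0 = 6 (mod 7)
  r_1 = 34 (mod 49)
  r_2 = 34 (mod 343)
  r_3 = 377 (mod 2401)
  r_4 = 12382 (mod 16807)
Final: r_4 = 12382, and one checks f(r_4) ≡ 0 mod 7^5.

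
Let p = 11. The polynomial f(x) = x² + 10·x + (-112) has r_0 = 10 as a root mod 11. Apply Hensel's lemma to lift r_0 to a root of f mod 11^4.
r_3 = 12825 (mod 14641)

Hensel: r_{i+1} = r_i − f(r_i)·(f′(r_i))^{-1} mod 11^{i+2}, f′(x) = 2x + 10. Iterate:
  r_0 = 10 (mod 11)
  r_1 = 120 (mod 121)
  r_2 = 846 (mod 1331)
  r_3 = 12825 (mod 14641)
Final: r = 12825 satisfies f(r) ≡ 0 mod 11^4.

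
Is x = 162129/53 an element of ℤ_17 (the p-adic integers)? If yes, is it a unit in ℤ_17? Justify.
x ∈ ℤ_17 but not a unit; v_17(x) = 3 > 0

ℤ_17 = {x ∈ ℚ_17 : v_17(x) ≥ 0} and ℤ_17^× = {x ∈ ℤ_17 : v_17(x) = 0}. Here v_17(162129/53) = v_17(num) − v_17(den) = 3; compare against these criteria.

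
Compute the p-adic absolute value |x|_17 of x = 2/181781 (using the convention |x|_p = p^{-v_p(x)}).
|2/181781|_17 = 4913

Step 1 — compute v_17(x) by factoring powers of 17 out of the numerator and denominator: v_17(2/181781) = -3. Step 2 — apply |x|_p = p^{-v_p(x)} = 17^{3} = 4913.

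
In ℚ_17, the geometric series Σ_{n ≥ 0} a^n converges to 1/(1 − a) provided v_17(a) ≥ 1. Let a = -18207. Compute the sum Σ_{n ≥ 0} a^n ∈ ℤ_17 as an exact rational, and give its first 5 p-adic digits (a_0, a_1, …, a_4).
Σ a^n = 1/(1 − a) = 1/18208;  first 5 digits = (1, 0, 5, 13, 7)

v_17(a) = 2 ≥ 1, so the series converges in ℤ_17 to 1/(1 − a) = 1/(1 − (-18207)) = 1/18208. Expand this rational in ℤ_17: compute digits iteratively via d_i = x_i mod 17, x_{i+1} = (x_i − d_i)/17. The first 5 digits are (1, 0, 5, 13, 7).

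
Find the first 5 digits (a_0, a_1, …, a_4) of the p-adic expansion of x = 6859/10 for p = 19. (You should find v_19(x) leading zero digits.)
(a_0, …, a_4) = (0, 0, 0, 2, 17)

v_19(6859/10) = 3, so a_0 = ... = a_2 = 0. Factor out: x = 19^3 · u with u = 1/10 a unit in ℤ_19. Expand u iteratively via a_{v+i} = u_i mod 19, u_{i+1} = (u_i − a_{v+i})/19:
  u_0 = 1/10;  a_3 = 2;  u_1 = (u_0 − 2)/19 = -1/10
  u_1 = -1/10;  a_4 = 17;  u_2 = (u_1 − 17)/19 = -9/10
Digits: (0, 0, 0, 2, 17).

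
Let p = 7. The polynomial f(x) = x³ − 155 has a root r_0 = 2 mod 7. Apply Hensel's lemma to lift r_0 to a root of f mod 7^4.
r_3 = 1815 (mod 2401)

Hensel: r_{i+1} = r_i − f(r_i)/f′(r_i) mod 7^{i+2}, where f′(x) = 3x². Iterate:
  r_0 = 2 (mod 7)
  r_1 = 2 (mod 49)
  r_2 = 100 (mod 343)
  r_3 = 1815 (mod 2401)
Final: r = 1815 with f(r) ≡ 0 mod 7^4.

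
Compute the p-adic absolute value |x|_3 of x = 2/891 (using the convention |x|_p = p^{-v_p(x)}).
|2/891|_3 = 81

Step 1 — compute v_3(x) by factoring powers of 3 out of the numerator and denominator: v_3(2/891) = -4. Step 2 — apply |x|_p = p^{-v_p(x)} = 3^{4} = 81.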